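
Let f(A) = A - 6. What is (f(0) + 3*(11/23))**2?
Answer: 11025/529 ≈ 20.841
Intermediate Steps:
f(A) = -6 + A
(f(0) + 3*(11/23))**2 = ((-6 + 0) + 3*(11/23))**2 = (-6 + 3*(11*(1/23)))**2 = (-6 + 3*(11/23))**2 = (-6 + 33/23)**2 = (-105/23)**2 = 11025/529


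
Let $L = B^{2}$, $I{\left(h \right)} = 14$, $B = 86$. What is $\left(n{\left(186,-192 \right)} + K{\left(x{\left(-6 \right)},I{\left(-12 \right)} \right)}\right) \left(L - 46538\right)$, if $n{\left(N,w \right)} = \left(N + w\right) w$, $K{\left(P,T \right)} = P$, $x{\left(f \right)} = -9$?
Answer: $-44739306$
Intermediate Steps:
$n{\left(N,w \right)} = w \left(N + w\right)$
$L = 7396$ ($L = 86^{2} = 7396$)
$\left(n{\left(186,-192 \right)} + K{\left(x{\left(-6 \right)},I{\left(-12 \right)} \right)}\right) \left(L - 46538\right) = \left(- 192 \left(186 - 192\right) - 9\right) \left(7396 - 46538\right) = \left(\left(-192\right) \left(-6\right) - 9\right) \left(-39142\right) = \left(1152 - 9\right) \left(-39142\right) = 1143 \left(-39142\right) = -44739306$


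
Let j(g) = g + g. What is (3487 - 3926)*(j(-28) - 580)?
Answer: 279204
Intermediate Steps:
j(g) = 2*g
(3487 - 3926)*(j(-28) - 580) = (3487 - 3926)*(2*(-28) - 580) = -439*(-56 - 580) = -439*(-636) = 279204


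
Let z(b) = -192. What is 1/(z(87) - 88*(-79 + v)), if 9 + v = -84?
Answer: 1/14944 ≈ 6.6916e-5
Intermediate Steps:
v = -93 (v = -9 - 84 = -93)
1/(z(87) - 88*(-79 + v)) = 1/(-192 - 88*(-79 - 93)) = 1/(-192 - 88*(-172)) = 1/(-192 + 15136) = 1/14944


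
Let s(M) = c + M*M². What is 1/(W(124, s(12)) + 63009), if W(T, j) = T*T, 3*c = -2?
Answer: 1/78385 ≈ 1.2758e-5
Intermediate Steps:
c = -⅔ (c = (⅓)*(-2) = -⅔ ≈ -0.66667)
s(M) = -⅔ + M³ (s(M) = -⅔ + M*M² = -⅔ + M³)
W(T, j) = T²
1/(W(124, s(12)) + 63009) = 1/(124² + 63009) = 1/(15376 + 63009) = 1/78385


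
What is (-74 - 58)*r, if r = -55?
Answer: 7260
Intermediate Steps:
(-74 - 58)*r = (-74 - 58)*(-55) = -132*(-55) = 7260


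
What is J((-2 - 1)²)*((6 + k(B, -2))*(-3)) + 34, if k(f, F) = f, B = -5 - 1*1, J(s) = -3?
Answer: 34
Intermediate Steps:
B = -6 (B = -5 - 1 = -6)
J((-2 - 1)²)*((6 + k(B, -2))*(-3)) + 34 = -3*(6 - 6)*(-3) + 34 = -0*(-3) + 34 = -3*0 + 34 = 0 + 34 = 34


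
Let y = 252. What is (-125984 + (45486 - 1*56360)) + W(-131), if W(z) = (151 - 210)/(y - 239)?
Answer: -1779213/13 ≈ -1.3686e+5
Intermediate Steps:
W(z) = -59/13 (W(z) = (151 - 210)/(252 - 239) = -59/13)
(-125984 + (45486 - 1*56360)) + W(-131) = (-125984 + (45486 - 1*56360)) - 59/13 = (-125984 + (45486 - 56360)) - 59/13 = (-125984 - 10874) - 59/13 = -136858 - 59/13 = -1779213/13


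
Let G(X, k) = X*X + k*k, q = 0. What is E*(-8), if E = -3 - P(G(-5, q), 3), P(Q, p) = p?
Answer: 48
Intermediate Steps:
G(X, k) = X² + k²
E = -6 (E = -3 - 1*3 = -3 - 3 = -6)
E*(-8) = -6*(-8) = 48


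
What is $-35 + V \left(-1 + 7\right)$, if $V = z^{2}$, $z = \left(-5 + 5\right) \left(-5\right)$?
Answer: $-35$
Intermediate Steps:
$z = 0$ ($z = 0 \left(-5\right) = 0$)
$V = 0$ ($V = 0^{2} = 0$)
$-35 + V \left(-1 + 7\right) = -35 + 0 \left(-1 + 7\right) = -35 + 0 \cdot 6 = -35 + 0 = -35$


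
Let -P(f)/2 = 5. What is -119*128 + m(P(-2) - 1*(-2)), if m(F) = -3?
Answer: -15235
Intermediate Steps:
P(f) = -10 (P(f) = -2*5 = -10)
-119*128 + m(P(-2) - 1*(-2)) = -119*128 - 3 = -15232 - 3 = -15235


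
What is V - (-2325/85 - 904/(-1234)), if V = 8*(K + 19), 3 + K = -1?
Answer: 1537901/10489 ≈ 146.62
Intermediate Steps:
K = -4 (K = -3 - 1 = -4)
V = 120 (V = 8*(-4 + 19) = 8*15 = 120)
V - (-2325/85 - 904/(-1234)) = 120 - (-2325/85 - 904/(-1234)) = 120 - (-2325*1/85 - 904*(-1/1234)) = 120 - (-465/17 + 452/617) = 120 - 1*(-279221/10489) = 120 + 279221/10489 = 1537901/10489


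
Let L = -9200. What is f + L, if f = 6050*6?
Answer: 27100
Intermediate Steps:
f = 36300
f + L = 36300 - 9200 = 27100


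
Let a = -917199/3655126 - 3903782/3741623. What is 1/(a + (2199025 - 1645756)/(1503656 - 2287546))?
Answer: -2680140195015096805/5360477341139962243 ≈ -0.49998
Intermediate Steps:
a = -17700627960509/13676103509498 (a = -917199*1/3655126 - 3903782*1/3741623 = -917199/3655126 - 3903782/3741623 = -17700627960509/13676103509498 ≈ -1.2943)
1/(a + (2199025 - 1645756)/(1503656 - 2287546)) = 1/(-17700627960509/13676103509498 + (2199025 - 1645756)/(1503656 - 2287546)) = 1/(-17700627960509/13676103509498 + 553269/(-783890)) = 1/(-17700627960509/13676103509498 + 553269*(-1/783890)) = 1/(-17700627960509/13676103509498 - 553269/783890) = 1/(-5360477341139962243/2680140195015096805) = -2680140195015096805/5360477341139962243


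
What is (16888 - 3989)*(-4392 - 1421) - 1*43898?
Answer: -75025785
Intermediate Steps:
(16888 - 3989)*(-4392 - 1421) - 1*43898 = 12899*(-5813) - 43898 = -74981887 - 43898 = -75025785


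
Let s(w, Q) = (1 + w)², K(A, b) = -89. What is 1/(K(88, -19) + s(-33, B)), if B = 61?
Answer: 1/935 ≈ 0.0010695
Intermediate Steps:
1/(K(88, -19) + s(-33, B)) = 1/(-89 + (1 - 33)²) = 1/(-89 + (-32)²) = 1/(-89 + 1024) = 1/935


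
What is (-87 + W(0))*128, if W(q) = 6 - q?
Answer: -10368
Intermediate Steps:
(-87 + W(0))*128 = (-87 + (6 - 1*0))*128 = (-87 + (6 + 0))*128 = (-87 + 6)*128 = -81*128 = -10368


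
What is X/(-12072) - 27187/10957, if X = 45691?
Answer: -828837751/132272904 ≈ -6.2661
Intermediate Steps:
X/(-12072) - 27187/10957 = 45691/(-12072) - 27187/10957 = 45691*(-1/12072) - 27187*1/10957 = -45691/12072 - 27187/10957 = -828837751/132272904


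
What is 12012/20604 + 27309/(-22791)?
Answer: -8025254/13044049 ≈ -0.61524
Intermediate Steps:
12012/20604 + 27309/(-22791) = 12012*(1/20604) + 27309*(-1/22791) = 1001/1717 - 9103/7597 = -8025254/13044049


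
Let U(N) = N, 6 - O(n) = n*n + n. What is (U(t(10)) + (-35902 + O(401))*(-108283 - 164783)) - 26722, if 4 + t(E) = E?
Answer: 53820735752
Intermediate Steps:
O(n) = 6 - n - n² (O(n) = 6 - (n*n + n) = 6 - (n² + n) = 6 - (n + n²) = 6 + (-n - n²) = 6 - n - n²)
t(E) = -4 + E
(U(t(10)) + (-35902 + O(401))*(-108283 - 164783)) - 26722 = ((-4 + 10) + (-35902 + (6 - 1*401 - 1*401²))*(-108283 - 164783)) - 26722 = (6 + (-35902 + (6 - 401 - 1*160801))*(-273066)) - 26722 = (6 + (-35902 + (6 - 401 - 160801))*(-273066)) - 26722 = (6 + (-35902 - 161196)*(-273066)) - 26722 = (6 - 197098*(-273066)) - 26722 = (6 + 53820762468) - 26722 = 53820762474 - 26722 = 53820735752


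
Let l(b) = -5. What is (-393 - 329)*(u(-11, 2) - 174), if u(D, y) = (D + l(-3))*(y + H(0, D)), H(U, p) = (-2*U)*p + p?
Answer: 21660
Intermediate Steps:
H(U, p) = p - 2*U*p (H(U, p) = -2*U*p + p = p - 2*U*p)
u(D, y) = (-5 + D)*(D + y) (u(D, y) = (D - 5)*(y + D*(1 - 2*0)) = (-5 + D)*(y + D*(1 + 0)) = (-5 + D)*(y + D*1) = (-5 + D)*(y + D) = (-5 + D)*(D + y))
(-393 - 329)*(u(-11, 2) - 174) = (-393 - 329)*(((-11)**2 - 5*(-11) - 5*2 - 11*2) - 174) = -722*((121 + 55 - 10 - 22) - 174) = -722*(144 - 174) = -722*(-30) = 21660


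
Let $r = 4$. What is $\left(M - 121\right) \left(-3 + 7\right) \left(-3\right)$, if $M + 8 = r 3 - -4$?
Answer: $1356$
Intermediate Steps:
$M = 8$ ($M = -8 + \left(4 \cdot 3 - -4\right) = -8 + \left(12 + 4\right) = -8 + 16 = 8$)
$\left(M - 121\right) \left(-3 + 7\right) \left(-3\right) = \left(8 - 121\right) \left(-3 + 7\right) \left(-3\right) = - 113 \cdot 4 \left(-3\right) = \left(-113\right) \left(-12\right) = 1356$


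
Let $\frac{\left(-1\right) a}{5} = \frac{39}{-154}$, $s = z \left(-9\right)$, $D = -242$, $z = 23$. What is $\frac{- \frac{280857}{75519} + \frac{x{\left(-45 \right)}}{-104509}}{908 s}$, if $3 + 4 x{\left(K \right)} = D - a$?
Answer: $\frac{146975770871}{7429194309775392} \approx 1.9784 \cdot 10^{-5}$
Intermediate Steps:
$s = -207$ ($s = 23 \left(-9\right) = -207$)
$a = \frac{195}{154}$ ($a = - 5 \frac{39}{-154} = - 5 \cdot 39 \left(- \frac{1}{154}\right) = \left(-5\right) \left(- \frac{39}{154}\right) = \frac{195}{154} \approx 1.2662$)
$x{\left(K \right)} = - \frac{37925}{616}$ ($x{\left(K \right)} = - \frac{3}{4} + \frac{-242 - \frac{195}{154}}{4} = - \frac{3}{4} + \frac{1}{4} \left(- \frac{37463}{154}\right) = - \frac{3}{4} - \frac{37463}{616} = - \frac{37925}{616}$)
$\frac{- \frac{280857}{75519} + \frac{x{\left(-45 \right)}}{-104509}}{908 s} = \frac{- \frac{280857}{75519} - \frac{37925}{616 \left(-104509\right)}}{908 \left(-207\right)} = \frac{\left(-280857\right) \frac{1}{75519} - - \frac{925}{1570184}}{-187956} = \left(- \frac{93619}{25173} + \frac{925}{1570184}\right) \left(- \frac{1}{187956}\right) = \left(- \frac{146975770871}{39526241832}\right) \left(- \frac{1}{187956}\right) = \frac{146975770871}{7429194309775392}$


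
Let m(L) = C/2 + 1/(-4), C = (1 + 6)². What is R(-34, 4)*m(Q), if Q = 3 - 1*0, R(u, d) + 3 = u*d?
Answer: -13483/4 ≈ -3370.8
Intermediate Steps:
R(u, d) = -3 + d*u (R(u, d) = -3 + u*d = -3 + d*u)
C = 49 (C = 7² = 49)
Q = 3 (Q = 3 + 0 = 3)
m(L) = 97/4 (m(L) = 49/2 + 1/(-4) = 49*(½) + 1*(-¼) = 49/2 - ¼ = 97/4)
R(-34, 4)*m(Q) = (-3 + 4*(-34))*(97/4) = (-3 - 136)*(97/4) = -139*97/4 = -13483/4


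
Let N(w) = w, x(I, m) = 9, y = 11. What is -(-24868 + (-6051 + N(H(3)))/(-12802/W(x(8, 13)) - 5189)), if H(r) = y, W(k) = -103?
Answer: 2594428620/104333 ≈ 24867.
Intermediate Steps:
H(r) = 11
-(-24868 + (-6051 + N(H(3)))/(-12802/W(x(8, 13)) - 5189)) = -(-24868 + (-6051 + 11)/(-12802/(-103) - 5189)) = -(-24868 - 6040/(-12802*(-1/103) - 5189)) = -(-24868 - 6040/(12802/103 - 5189)) = -(-24868 - 6040/(-521665/103)) = -(-24868 - 6040*(-103/521665)) = -(-24868 + 124424/104333) = -1*(-2594428620/104333) = 2594428620/104333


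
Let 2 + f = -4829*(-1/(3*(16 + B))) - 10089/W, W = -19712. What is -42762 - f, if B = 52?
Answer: -43011452971/1005312 ≈ -42784.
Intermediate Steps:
f = 22301227/1005312 (f = -2 + (-4829*(-1/(3*(16 + 52))) - 10089/(-19712)) = -2 + (-4829/((-3*68)) - 10089*(-1/19712)) = -2 + (-4829/(-204) + 10089/19712) = -2 + (-4829*(-1/204) + 10089/19712) = -2 + (4829/204 + 10089/19712) = -2 + 24311851/1005312 = 22301227/1005312 ≈ 22.183)
-42762 - f = -42762 - 1*22301227/1005312 = -42762 - 22301227/1005312 = -43011452971/1005312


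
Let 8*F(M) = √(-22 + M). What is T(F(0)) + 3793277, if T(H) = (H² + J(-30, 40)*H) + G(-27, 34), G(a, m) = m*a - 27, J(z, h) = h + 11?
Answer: 121354613/32 + 51*I*√22/8 ≈ 3.7923e+6 + 29.901*I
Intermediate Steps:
F(M) = √(-22 + M)/8
J(z, h) = 11 + h
G(a, m) = -27 + a*m (G(a, m) = a*m - 27 = -27 + a*m)
T(H) = -945 + H² + 51*H (T(H) = (H² + (11 + 40)*H) + (-27 - 27*34) = (H² + 51*H) + (-27 - 918) = (H² + 51*H) - 945 = -945 + H² + 51*H)
T(F(0)) + 3793277 = (-945 + (√(-22 + 0)/8)² + 51*(√(-22 + 0)/8)) + 3793277 = (-945 + (√(-22)/8)² + 51*(√(-22)/8)) + 3793277 = (-945 + ((I*√22)/8)² + 51*((I*√22)/8)) + 3793277 = (-945 + (I*√22/8)² + 51*(I*√22/8)) + 3793277 = (-945 - 11/32 + 51*I*√22/8) + 3793277 = (-30251/32 + 51*I*√22/8) + 3793277 = 121354613/32 + 51*I*√22/8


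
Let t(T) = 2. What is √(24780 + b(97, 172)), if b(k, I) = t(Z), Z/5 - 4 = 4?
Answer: √24782 ≈ 157.42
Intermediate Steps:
Z = 40 (Z = 20 + 5*4 = 20 + 20 = 40)
b(k, I) = 2
√(24780 + b(97, 172)) = √(24780 + 2) = √24782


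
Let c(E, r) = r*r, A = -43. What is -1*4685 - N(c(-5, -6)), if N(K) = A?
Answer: -4642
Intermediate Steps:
c(E, r) = r²
N(K) = -43
-1*4685 - N(c(-5, -6)) = -1*4685 - 1*(-43) = -4685 + 43 = -4642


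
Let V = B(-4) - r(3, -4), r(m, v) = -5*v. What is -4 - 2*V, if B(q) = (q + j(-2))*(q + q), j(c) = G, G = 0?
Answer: -28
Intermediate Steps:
j(c) = 0
B(q) = 2*q² (B(q) = (q + 0)*(q + q) = q*(2*q) = 2*q²)
V = 12 (V = 2*(-4)² - (-5)*(-4) = 2*16 - 1*20 = 32 - 20 = 12)
-4 - 2*V = -4 - 2*12 = -4 - 1*24 = -4 - 24 = -28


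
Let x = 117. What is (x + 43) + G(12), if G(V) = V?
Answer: 172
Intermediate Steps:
(x + 43) + G(12) = (117 + 43) + 12 = 160 + 12 = 172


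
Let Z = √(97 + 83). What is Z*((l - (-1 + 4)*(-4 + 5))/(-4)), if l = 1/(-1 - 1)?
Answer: 21*√5/4 ≈ 11.739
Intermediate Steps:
l = -½ (l = 1/(-2) = -½ ≈ -0.50000)
Z = 6*√5 (Z = √180 = 6*√5 ≈ 13.416)
Z*((l - (-1 + 4)*(-4 + 5))/(-4)) = (6*√5)*((-½ - (-1 + 4)*(-4 + 5))/(-4)) = (6*√5)*((-½ - 3)*(-¼)) = (6*√5)*(-7/2*(-¼)) = (6*√5)*(7/8) = 21*√5/4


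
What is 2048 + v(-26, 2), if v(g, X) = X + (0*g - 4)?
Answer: 2046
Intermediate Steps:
v(g, X) = -4 + X (v(g, X) = X + (0 - 4) = X - 4 = -4 + X)
2048 + v(-26, 2) = 2048 + (-4 + 2) = 2048 - 2 = 2046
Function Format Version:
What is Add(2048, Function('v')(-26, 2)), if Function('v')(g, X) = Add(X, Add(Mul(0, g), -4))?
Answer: 2046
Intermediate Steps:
Function('v')(g, X) = Add(-4, X) (Function('v')(g, X) = Add(X, Add(0, -4)) = Add(X, -4) = Add(-4, X))
Add(2048, Function('v')(-26, 2)) = Add(2048, Add(-4, 2)) = Add(2048, -2) = 2046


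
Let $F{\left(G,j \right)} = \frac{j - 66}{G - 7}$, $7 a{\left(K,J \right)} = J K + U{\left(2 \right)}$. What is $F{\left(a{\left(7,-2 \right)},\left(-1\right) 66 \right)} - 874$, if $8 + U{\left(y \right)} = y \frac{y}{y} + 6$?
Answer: $- \frac{2578}{3} \approx -859.33$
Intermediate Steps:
$U{\left(y \right)} = -2 + y$ ($U{\left(y \right)} = -8 + \left(y \frac{y}{y} + 6\right) = -8 + \left(y 1 + 6\right) = -8 + \left(y + 6\right) = -8 + \left(6 + y\right) = -2 + y$)
$a{\left(K,J \right)} = \frac{J K}{7}$ ($a{\left(K,J \right)} = \frac{J K + \left(-2 + 2\right)}{7} = \frac{J K + 0}{7} = \frac{J K}{7}$)
$F{\left(G,j \right)} = \frac{-66 + j}{-7 + G}$
$F{\left(a{\left(7,-2 \right)},\left(-1\right) 66 \right)} - 874 = \frac{-66 - 66}{-7 + \frac{1}{7} \left(-2\right) 7} - 874 = \frac{-66 - 66}{-7 - 2} - 874 = \frac{1}{-9} \left(-132\right) - 874 = \left(- \frac{1}{9}\right) \left(-132\right) - 874 = \frac{44}{3} - 874 = - \frac{2578}{3}$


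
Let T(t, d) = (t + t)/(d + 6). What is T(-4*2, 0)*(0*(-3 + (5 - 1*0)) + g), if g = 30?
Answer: -80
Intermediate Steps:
T(t, d) = 2*t/(6 + d) (T(t, d) = (2*t)/(6 + d) = 2*t/(6 + d))
T(-4*2, 0)*(0*(-3 + (5 - 1*0)) + g) = (2*(-4*2)/(6 + 0))*(0*(-3 + (5 - 1*0)) + 30) = (2*(-8)/6)*(0*(-3 + (5 + 0)) + 30) = (2*(-8)*(⅙))*(0*(-3 + 5) + 30) = -8*(0*2 + 30)/3 = -8*(0 + 30)/3 = -8/3*30 = -80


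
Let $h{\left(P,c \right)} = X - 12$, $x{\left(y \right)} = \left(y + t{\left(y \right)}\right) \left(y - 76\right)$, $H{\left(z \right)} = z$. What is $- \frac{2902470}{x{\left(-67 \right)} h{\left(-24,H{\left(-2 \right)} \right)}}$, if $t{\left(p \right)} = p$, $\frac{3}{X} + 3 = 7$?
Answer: $\frac{386996}{28743} \approx 13.464$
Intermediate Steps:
$X = \frac{3}{4}$ ($X = \frac{3}{-3 + 7} = \frac{3}{4} \approx 0.75$)
$x{\left(y \right)} = 2 y \left(-76 + y\right)$ ($x{\left(y \right)} = \left(y + y\right) \left(y - 76\right) = 2 y \left(-76 + y\right)$)
$h{\left(P,c \right)} = - \frac{45}{4}$ ($h{\left(P,c \right)} = \frac{3}{4} - 12 = - \frac{45}{4}$)
$- \frac{2902470}{x{\left(-67 \right)} h{\left(-24,H{\left(-2 \right)} \right)}} = - \frac{2902470}{2 \left(-67\right) \left(-76 - 67\right) \left(- \frac{45}{4}\right)} = - \frac{2902470}{2 \left(-67\right) \left(-143\right) \left(- \frac{45}{4}\right)} = - \frac{2902470}{19162 \left(- \frac{45}{4}\right)} = - \frac{2902470}{- \frac{431145}{2}} = \left(-2902470\right) \left(- \frac{2}{431145}\right) = \frac{386996}{28743}$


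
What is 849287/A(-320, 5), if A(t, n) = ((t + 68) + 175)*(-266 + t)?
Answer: 849287/45122 ≈ 18.822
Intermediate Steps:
A(t, n) = (-266 + t)*(243 + t) (A(t, n) = ((68 + t) + 175)*(-266 + t) = (243 + t)*(-266 + t) = (-266 + t)*(243 + t))
849287/A(-320, 5) = 849287/(-64638 + (-320)**2 - 23*(-320)) = 849287/(-64638 + 102400 + 7360) = 849287/45122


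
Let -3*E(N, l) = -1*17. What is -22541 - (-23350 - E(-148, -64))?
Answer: 2444/3 ≈ 814.67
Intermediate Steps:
E(N, l) = 17/3 (E(N, l) = -(-1)*17/3 = -1/3*(-17) = 17/3)
-22541 - (-23350 - E(-148, -64)) = -22541 - (-23350 - 1*17/3) = -22541 - (-23350 - 17/3) = -22541 - 1*(-70067/3) = -22541 + 70067/3 = 2444/3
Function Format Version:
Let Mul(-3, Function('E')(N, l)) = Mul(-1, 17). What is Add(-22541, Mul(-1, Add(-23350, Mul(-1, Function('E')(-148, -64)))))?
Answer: Rational(2444, 3) ≈ 814.67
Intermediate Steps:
Function('E')(N, l) = Rational(17, 3) (Function('E')(N, l) = Mul(Rational(-1, 3), Mul(-1, 17)) = Mul(Rational(-1, 3), -17) = Rational(17, 3))
Add(-22541, Mul(-1, Add(-23350, Mul(-1, Function('E')(-148, -64))))) = Add(-22541, Mul(-1, Add(-23350, Mul(-1, Rational(17, 3))))) = Add(-22541, Mul(-1, Add(-23350, Rational(-17, 3)))) = Add(-22541, Mul(-1, Rational(-70067, 3))) = Add(-22541, Rational(70067, 3)) = Rational(2444, 3)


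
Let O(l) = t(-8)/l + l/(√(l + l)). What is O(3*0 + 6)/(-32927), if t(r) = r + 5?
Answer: 1/65854 - √3/32927 ≈ -3.7418e-5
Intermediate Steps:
t(r) = 5 + r
O(l) = -3/l + √2*√l/2 (O(l) = (5 - 8)/l + l/(√(l + l)) = -3/l + l/(√(2*l)) = -3/l + l/((√2*√l)) = -3/l + l*(√2/(2*√l)) = -3/l + √2*√l/2)
O(3*0 + 6)/(-32927) = ((-6 + √2*(3*0 + 6)^(3/2))/(2*(3*0 + 6)))/(-32927) = ((-6 + √2*(0 + 6)^(3/2))/(2*(0 + 6)))*(-1/32927) = ((½)*(-6 + √2*6^(3/2))/6)*(-1/32927) = ((½)*(⅙)*(-6 + √2*(6*√6)))*(-1/32927) = ((½)*(⅙)*(-6 + 12*√3))*(-1/32927) = (-½ + √3)*(-1/32927) = 1/65854 - √3/32927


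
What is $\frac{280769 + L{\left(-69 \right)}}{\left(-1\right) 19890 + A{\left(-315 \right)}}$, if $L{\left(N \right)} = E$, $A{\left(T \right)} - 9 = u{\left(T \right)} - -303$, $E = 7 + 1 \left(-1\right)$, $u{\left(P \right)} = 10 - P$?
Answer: $- \frac{280775}{19253} \approx -14.583$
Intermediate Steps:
$E = 6$ ($E = 7 - 1 = 6$)
$A{\left(T \right)} = 322 - T$ ($A{\left(T \right)} = 9 - \left(-313 + T\right) = 322 - T$)
$L{\left(N \right)} = 6$
$\frac{280769 + L{\left(-69 \right)}}{\left(-1\right) 19890 + A{\left(-315 \right)}} = \frac{280769 + 6}{\left(-1\right) 19890 + \left(322 - -315\right)} = \frac{280775}{-19890 + \left(322 + 315\right)} = \frac{280775}{-19890 + 637} = \frac{280775}{-19253} = 280775 \left(- \frac{1}{19253}\right) = - \frac{280775}{19253}$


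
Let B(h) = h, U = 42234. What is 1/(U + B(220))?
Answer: 1/42454 ≈ 2.3555e-5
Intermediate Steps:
1/(U + B(220)) = 1/(42234 + 220) = 1/42454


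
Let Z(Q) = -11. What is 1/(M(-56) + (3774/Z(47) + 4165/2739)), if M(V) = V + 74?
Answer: -249/80569 ≈ -0.0030905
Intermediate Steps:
M(V) = 74 + V
1/(M(-56) + (3774/Z(47) + 4165/2739)) = 1/((74 - 56) + (3774/(-11) + 4165/2739)) = 1/(18 + (3774*(-1/11) + 4165*(1/2739))) = 1/(18 + (-3774/11 + 4165/2739)) = 1/(18 - 85051/249) = 1/(-80569/249) = -249/80569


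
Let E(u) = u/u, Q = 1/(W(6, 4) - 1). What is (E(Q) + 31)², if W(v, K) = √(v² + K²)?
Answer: 1024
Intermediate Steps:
W(v, K) = √(K² + v²)
Q = 1/(-1 + 2*√13) (Q = 1/(√(4² + 6²) - 1) = 1/(√(16 + 36) - 1) = 1/(√52 - 1) = 1/(2*√13 - 1) = 1/(-1 + 2*√13) ≈ 0.16100)
E(u) = 1
(E(Q) + 31)² = (1 + 31)² = 32² = 1024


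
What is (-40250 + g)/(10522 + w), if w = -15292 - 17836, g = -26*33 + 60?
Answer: 20524/11303 ≈ 1.8158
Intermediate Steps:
g = -798 (g = -858 + 60 = -798)
w = -33128
(-40250 + g)/(10522 + w) = (-40250 - 798)/(10522 - 33128) = -41048/(-22606) = -41048*(-1/22606) = 20524/11303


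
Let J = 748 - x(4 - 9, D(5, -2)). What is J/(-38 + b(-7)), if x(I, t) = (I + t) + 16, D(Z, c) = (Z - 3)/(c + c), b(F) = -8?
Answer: -1475/92 ≈ -16.033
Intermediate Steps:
D(Z, c) = (-3 + Z)/(2*c) (D(Z, c) = (-3 + Z)/((2*c)) = (-3 + Z)*(1/(2*c)) = (-3 + Z)/(2*c))
x(I, t) = 16 + I + t
J = 1475/2 (J = 748 - (16 + (4 - 9) + (½)*(-3 + 5)/(-2)) = 748 - (16 - 5 + (½)*(-½)*2) = 748 - (16 - 5 - ½) = 748 - 1*21/2 = 748 - 21/2 = 1475/2 ≈ 737.50)
J/(-38 + b(-7)) = 1475/(2*(-38 - 8)) = (1475/2)/(-46) = (1475/2)*(-1/46) = -1475/92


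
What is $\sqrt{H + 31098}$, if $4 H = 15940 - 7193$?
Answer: $\frac{\sqrt{133139}}{2} \approx 182.44$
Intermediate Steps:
$H = \frac{8747}{4}$ ($H = \frac{15940 - 7193}{4} = \frac{1}{4} \cdot 8747 = \frac{8747}{4} \approx 2186.8$)
$\sqrt{H + 31098} = \sqrt{\frac{8747}{4} + 31098} = \sqrt{\frac{133139}{4}} = \frac{\sqrt{133139}}{2}$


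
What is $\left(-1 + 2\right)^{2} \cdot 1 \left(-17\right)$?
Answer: $-17$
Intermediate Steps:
$\left(-1 + 2\right)^{2} \cdot 1 \left(-17\right) = 1^{2} \cdot 1 \left(-17\right) = 1 \cdot 1 \left(-17\right) = 1 \left(-17\right) = -17$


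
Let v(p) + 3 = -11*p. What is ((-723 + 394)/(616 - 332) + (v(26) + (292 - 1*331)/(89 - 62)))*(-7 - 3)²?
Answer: -18633425/639 ≈ -29160.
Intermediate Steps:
v(p) = -3 - 11*p
((-723 + 394)/(616 - 332) + (v(26) + (292 - 1*331)/(89 - 62)))*(-7 - 3)² = ((-723 + 394)/(616 - 332) + ((-3 - 11*26) + (292 - 1*331)/(89 - 62)))*(-7 - 3)² = (-329/284 + ((-3 - 286) + (292 - 331)/27))*(-10)² = (-329*1/284 + (-289 - 39*1/27))*100 = (-329/284 + (-289 - 13/9))*100 = (-329/284 - 2614/9)*100 = -745337/2556*100 = -18633425/639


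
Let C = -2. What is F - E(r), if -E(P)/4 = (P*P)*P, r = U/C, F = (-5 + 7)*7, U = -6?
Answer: 122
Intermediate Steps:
F = 14 (F = 2*7 = 14)
r = 3 (r = -6/(-2) = -6*(-½) = 3)
E(P) = -4*P³ (E(P) = -4*P*P*P = -4*P²*P = -4*P³)
F - E(r) = 14 - (-4)*3³ = 14 - (-4)*27 = 14 - 1*(-108) = 14 + 108 = 122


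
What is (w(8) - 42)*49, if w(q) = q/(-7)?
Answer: -2114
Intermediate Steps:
w(q) = -q/7 (w(q) = q*(-⅐) = -q/7)
(w(8) - 42)*49 = (-⅐*8 - 42)*49 = (-8/7 - 42)*49 = -302/7*49 = -2114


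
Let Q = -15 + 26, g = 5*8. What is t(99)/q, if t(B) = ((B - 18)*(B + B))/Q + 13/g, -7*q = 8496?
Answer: -408331/339840 ≈ -1.2015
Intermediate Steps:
g = 40
q = -8496/7 (q = -1/7*8496 = -8496/7 ≈ -1213.7)
Q = 11
t(B) = 13/40 + 2*B*(-18 + B)/11 (t(B) = ((B - 18)*(B + B))/11 + 13/40 = ((-18 + B)*(2*B))*(1/11) + 13*(1/40) = (2*B*(-18 + B))*(1/11) + 13/40 = 2*B*(-18 + B)/11 + 13/40 = 13/40 + 2*B*(-18 + B)/11)
t(99)/q = (13/40 + (2/11)*99*(-18 + 99))/(-8496/7) = (13/40 + (2/11)*99*81)*(-7/8496) = (13/40 + 1458)*(-7/8496) = (58333/40)*(-7/8496) = -408331/339840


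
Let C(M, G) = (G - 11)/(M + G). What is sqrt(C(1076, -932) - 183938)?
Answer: I*sqrt(26488015)/12 ≈ 428.89*I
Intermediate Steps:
C(M, G) = (-11 + G)/(G + M)
sqrt(C(1076, -932) - 183938) = sqrt((-11 - 932)/(-932 + 1076) - 183938) = sqrt(-943/144 - 183938) = sqrt(-26488015/144) = I*sqrt(26488015)/12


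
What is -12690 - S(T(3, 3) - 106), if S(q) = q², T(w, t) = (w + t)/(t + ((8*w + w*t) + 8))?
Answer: -11566201/484 ≈ -23897.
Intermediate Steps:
T(w, t) = (t + w)/(8 + t + 8*w + t*w) (T(w, t) = (t + w)/(t + ((8*w + t*w) + 8)) = (t + w)/(t + (8 + 8*w + t*w)) = (t + w)/(8 + t + 8*w + t*w))
-12690 - S(T(3, 3) - 106) = -12690 - ((3 + 3)/(8 + 3 + 8*3 + 3*3) - 106)² = -12690 - (6/(8 + 3 + 24 + 9) - 106)² = -12690 - (6/44 - 106)² = -12690 - ((1/44)*6 - 106)² = -12690 - (3/22 - 106)² = -12690 - (-2329/22)² = -12690 - 1*5424241/484 = -12690 - 5424241/484 = -11566201/484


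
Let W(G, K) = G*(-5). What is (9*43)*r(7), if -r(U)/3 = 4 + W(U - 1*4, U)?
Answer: 12771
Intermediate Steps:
W(G, K) = -5*G
r(U) = -72 + 15*U (r(U) = -3*(4 - 5*(U - 1*4)) = -3*(4 - 5*(U - 4)) = -3*(4 - 5*(-4 + U)) = -3*(4 + (20 - 5*U)) = -3*(24 - 5*U) = -72 + 15*U)
(9*43)*r(7) = (9*43)*(-72 + 15*7) = 387*(-72 + 105) = 387*33 = 12771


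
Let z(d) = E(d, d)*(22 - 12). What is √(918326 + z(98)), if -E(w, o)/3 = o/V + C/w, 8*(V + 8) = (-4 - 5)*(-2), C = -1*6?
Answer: 8*√372144209/161 ≈ 958.56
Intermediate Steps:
C = -6
V = -23/4 (V = -8 + ((-4 - 5)*(-2))/8 = -8 + (-9*(-2))/8 = -8 + (⅛)*18 = -8 + 9/4 = -23/4 ≈ -5.7500)
E(w, o) = 18/w + 12*o/23 (E(w, o) = -3*(o/(-23/4) - 6/w) = -3*(o*(-4/23) - 6/w) = -3*(-4*o/23 - 6/w) = -3*(-6/w - 4*o/23) = 18/w + 12*o/23)
z(d) = 180/d + 120*d/23 (z(d) = (18/d + 12*d/23)*(22 - 12) = (18/d + 12*d/23)*10 = 180/d + 120*d/23)
√(918326 + z(98)) = √(918326 + (180/98 + (120/23)*98)) = √(918326 + (180*(1/98) + 11760/23)) = √(918326 + (90/49 + 11760/23)) = √(918326 + 578310/1127) = √(1035531712/1127) = 8*√372144209/161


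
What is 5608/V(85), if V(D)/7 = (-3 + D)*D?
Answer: 2804/24395 ≈ 0.11494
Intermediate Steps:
V(D) = 7*D*(-3 + D) (V(D) = 7*((-3 + D)*D) = 7*(D*(-3 + D)) = 7*D*(-3 + D))
5608/V(85) = 5608/((7*85*(-3 + 85))) = 5608/((7*85*82)) = 5608/48790 = 5608*(1/48790) = 2804/24395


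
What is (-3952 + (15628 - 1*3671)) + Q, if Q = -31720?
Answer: -23715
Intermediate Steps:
(-3952 + (15628 - 1*3671)) + Q = (-3952 + (15628 - 1*3671)) - 31720 = (-3952 + (15628 - 3671)) - 31720 = (-3952 + 11957) - 31720 = 8005 - 31720 = -23715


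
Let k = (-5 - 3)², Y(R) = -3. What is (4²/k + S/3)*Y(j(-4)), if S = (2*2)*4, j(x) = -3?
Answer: -67/4 ≈ -16.750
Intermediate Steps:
k = 64 (k = (-8)² = 64)
S = 16 (S = 4*4 = 16)
(4²/k + S/3)*Y(j(-4)) = (4²/64 + 16/3)*(-3) = (16*(1/64) + 16*(⅓))*(-3) = (¼ + 16/3)*(-3) = (67/12)*(-3) = -67/4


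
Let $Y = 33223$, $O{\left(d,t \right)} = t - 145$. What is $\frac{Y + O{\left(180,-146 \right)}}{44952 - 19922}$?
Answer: $\frac{16466}{12515} \approx 1.3157$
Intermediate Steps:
$O{\left(d,t \right)} = -145 + t$
$\frac{Y + O{\left(180,-146 \right)}}{44952 - 19922} = \frac{33223 - 291}{44952 - 19922} = \frac{32932}{44952 - 19922} = \frac{32932}{25030} = 32932 \cdot \frac{1}{25030} = \frac{16466}{12515}$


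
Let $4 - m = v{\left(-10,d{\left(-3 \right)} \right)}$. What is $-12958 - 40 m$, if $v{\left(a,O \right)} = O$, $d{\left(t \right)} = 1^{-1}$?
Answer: $-13078$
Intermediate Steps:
$d{\left(t \right)} = 1$
$m = 3$ ($m = 4 - 1 = 3$)
$-12958 - 40 m = -12958 - 120 = -13078$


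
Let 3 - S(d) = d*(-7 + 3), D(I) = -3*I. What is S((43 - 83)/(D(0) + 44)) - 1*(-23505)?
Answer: 258548/11 ≈ 23504.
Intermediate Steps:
S(d) = 3 + 4*d (S(d) = 3 - d*(-7 + 3) = 3 - d*(-4) = 3 - (-4)*d = 3 + 4*d)
S((43 - 83)/(D(0) + 44)) - 1*(-23505) = (3 + 4*((43 - 83)/(-3*0 + 44))) - 1*(-23505) = (3 + 4*(-40/(0 + 44))) + 23505 = (3 + 4*(-40/44)) + 23505 = (3 + 4*(-40*1/44)) + 23505 = (3 + 4*(-10/11)) + 23505 = (3 - 40/11) + 23505 = -7/11 + 23505 = 258548/11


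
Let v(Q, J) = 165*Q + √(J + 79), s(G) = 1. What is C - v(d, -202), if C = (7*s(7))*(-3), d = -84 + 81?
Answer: 474 - I*√123 ≈ 474.0 - 11.091*I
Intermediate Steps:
d = -3
v(Q, J) = √(79 + J) + 165*Q (v(Q, J) = 165*Q + √(79 + J) = √(79 + J) + 165*Q)
C = -21 (C = (7*1)*(-3) = 7*(-3) = -21)
C - v(d, -202) = -21 - (√(79 - 202) + 165*(-3)) = -21 - (√(-123) - 495) = -21 - (I*√123 - 495) = -21 - (-495 + I*√123) = -21 + (495 - I*√123) = 474 - I*√123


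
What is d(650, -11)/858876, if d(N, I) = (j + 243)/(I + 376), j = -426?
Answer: -61/104496580 ≈ -5.8375e-7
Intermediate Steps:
d(N, I) = -183/(376 + I) (d(N, I) = (-426 + 243)/(I + 376) = -183/(376 + I))
d(650, -11)/858876 = -183/(376 - 11)/858876 = -183/365*(1/858876) = -183*1/365*(1/858876) = -183/365*1/858876 = -61/104496580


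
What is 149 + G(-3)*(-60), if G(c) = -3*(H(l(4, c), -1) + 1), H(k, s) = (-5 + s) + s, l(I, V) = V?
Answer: -931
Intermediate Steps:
H(k, s) = -5 + 2*s
G(c) = 18 (G(c) = -3*((-5 + 2*(-1)) + 1) = -3*((-5 - 2) + 1) = -3*(-7 + 1) = -3*(-6) = 18)
149 + G(-3)*(-60) = 149 + 18*(-60) = 149 - 1080 = -931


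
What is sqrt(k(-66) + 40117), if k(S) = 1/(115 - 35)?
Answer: sqrt(16046805)/20 ≈ 200.29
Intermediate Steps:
k(S) = 1/80
sqrt(k(-66) + 40117) = sqrt(1/80 + 40117) = sqrt(3209361/80) = sqrt(16046805)/20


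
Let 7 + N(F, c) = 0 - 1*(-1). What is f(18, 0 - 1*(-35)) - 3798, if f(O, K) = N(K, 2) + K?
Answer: -3769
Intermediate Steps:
N(F, c) = -6 (N(F, c) = -7 + (0 - 1*(-1)) = -7 + (0 + 1) = -7 + 1 = -6)
f(O, K) = -6 + K
f(18, 0 - 1*(-35)) - 3798 = (-6 + (0 - 1*(-35))) - 3798 = (-6 + (0 + 35)) - 3798 = (-6 + 35) - 3798 = 29 - 3798 = -3769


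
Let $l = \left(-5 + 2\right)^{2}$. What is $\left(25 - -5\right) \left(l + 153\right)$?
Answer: $4860$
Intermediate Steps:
$l = 9$ ($l = \left(-3\right)^{2} = 9$)
$\left(25 - -5\right) \left(l + 153\right) = \left(25 - -5\right) \left(9 + 153\right) = \left(25 + 5\right) 162 = 30 \cdot 162 = 4860$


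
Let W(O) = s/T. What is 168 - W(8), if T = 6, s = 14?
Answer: 497/3 ≈ 165.67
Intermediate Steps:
W(O) = 7/3 (W(O) = 14/6 = 14*(⅙) = 7/3)
168 - W(8) = 168 - 1*7/3 = 168 - 7/3 = 497/3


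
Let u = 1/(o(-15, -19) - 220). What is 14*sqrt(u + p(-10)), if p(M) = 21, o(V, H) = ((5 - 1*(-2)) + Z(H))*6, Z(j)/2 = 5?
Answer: 7*sqrt(292286)/59 ≈ 64.143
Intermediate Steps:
Z(j) = 10 (Z(j) = 2*5 = 10)
o(V, H) = 102 (o(V, H) = ((5 - 1*(-2)) + 10)*6 = ((5 + 2) + 10)*6 = (7 + 10)*6 = 17*6 = 102)
u = -1/118 (u = 1/(102 - 220) = 1/(-118) = -1/118 ≈ -0.0084746)
14*sqrt(u + p(-10)) = 14*sqrt(-1/118 + 21) = 14*sqrt(2477/118) = 14*(sqrt(292286)/118) = 7*sqrt(292286)/59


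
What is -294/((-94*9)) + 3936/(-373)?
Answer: -536699/52593 ≈ -10.205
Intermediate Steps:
-294/((-94*9)) + 3936/(-373) = -294/(-846) + 3936*(-1/373) = -294*(-1/846) - 3936/373 = 49/141 - 3936/373 = -536699/52593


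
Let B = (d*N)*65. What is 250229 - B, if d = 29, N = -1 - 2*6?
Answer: 274734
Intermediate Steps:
N = -13 (N = -1 - 12 = -13)
B = -24505 (B = (29*(-13))*65 = -377*65 = -24505)
250229 - B = 250229 - 1*(-24505) = 250229 + 24505 = 274734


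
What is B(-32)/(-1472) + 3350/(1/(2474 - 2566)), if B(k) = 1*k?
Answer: -14177199/46 ≈ -3.0820e+5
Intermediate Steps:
B(k) = k
B(-32)/(-1472) + 3350/(1/(2474 - 2566)) = -32/(-1472) + 3350/(1/(2474 - 2566)) = -32*(-1/1472) + 3350/(1/(-92)) = 1/46 + 3350/(-1/92) = 1/46 + 3350*(-92) = 1/46 - 308200 = -14177199/46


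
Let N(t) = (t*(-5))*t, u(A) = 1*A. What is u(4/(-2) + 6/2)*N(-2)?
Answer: -20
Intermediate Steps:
u(A) = A
N(t) = -5*t² (N(t) = (-5*t)*t = -5*t²)
u(4/(-2) + 6/2)*N(-2) = (4/(-2) + 6/2)*(-5*(-2)²) = (4*(-½) + 6*(½))*(-5*4) = (-2 + 3)*(-20) = 1*(-20) = -20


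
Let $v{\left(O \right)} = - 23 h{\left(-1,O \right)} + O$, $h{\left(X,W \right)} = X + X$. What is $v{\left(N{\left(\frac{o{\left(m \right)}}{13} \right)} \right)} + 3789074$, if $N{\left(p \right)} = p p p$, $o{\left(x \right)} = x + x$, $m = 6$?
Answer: $\frac{8324698368}{2197} \approx 3.7891 \cdot 10^{6}$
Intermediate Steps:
$o{\left(x \right)} = 2 x$
$N{\left(p \right)} = p^{3}$ ($N{\left(p \right)} = p^{2} p = p^{3}$)
$h{\left(X,W \right)} = 2 X$
$v{\left(O \right)} = 46 + O$ ($v{\left(O \right)} = - 23 \cdot 2 \left(-1\right) + O = \left(-23\right) \left(-2\right) + O = 46 + O$)
$v{\left(N{\left(\frac{o{\left(m \right)}}{13} \right)} \right)} + 3789074 = \left(46 + \left(\frac{2 \cdot 6}{13}\right)^{3}\right) + 3789074 = \left(46 + \left(12 \cdot \frac{1}{13}\right)^{3}\right) + 3789074 = \left(46 + \left(\frac{12}{13}\right)^{3}\right) + 3789074 = \left(46 + \frac{1728}{2197}\right) + 3789074 = \frac{102790}{2197} + 3789074 = \frac{8324698368}{2197}$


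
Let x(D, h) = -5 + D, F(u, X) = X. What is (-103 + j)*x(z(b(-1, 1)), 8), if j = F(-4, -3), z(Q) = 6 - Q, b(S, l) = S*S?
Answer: 0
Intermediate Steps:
b(S, l) = S**2
j = -3
(-103 + j)*x(z(b(-1, 1)), 8) = (-103 - 3)*(-5 + (6 - 1*(-1)**2)) = -106*(-5 + (6 - 1*1)) = -106*(-5 + (6 - 1)) = -106*(-5 + 5) = -106*0 = 0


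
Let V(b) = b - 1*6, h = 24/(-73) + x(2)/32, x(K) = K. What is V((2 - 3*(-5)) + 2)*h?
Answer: -4043/1168 ≈ -3.4615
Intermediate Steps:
h = -311/1168 (h = 24/(-73) + 2/32 = 24*(-1/73) + 2*(1/32) = -24/73 + 1/16 = -311/1168 ≈ -0.26627)
V(b) = -6 + b (V(b) = b - 6 = -6 + b)
V((2 - 3*(-5)) + 2)*h = (-6 + ((2 - 3*(-5)) + 2))*(-311/1168) = (-6 + ((2 + 15) + 2))*(-311/1168) = (-6 + (17 + 2))*(-311/1168) = (-6 + 19)*(-311/1168) = 13*(-311/1168) = -4043/1168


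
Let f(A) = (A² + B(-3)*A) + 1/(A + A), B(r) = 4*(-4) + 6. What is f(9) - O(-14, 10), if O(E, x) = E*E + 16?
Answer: -3977/18 ≈ -220.94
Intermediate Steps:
B(r) = -10 (B(r) = -16 + 6 = -10)
f(A) = A² + 1/(2*A) - 10*A (f(A) = (A² - 10*A) + 1/(A + A) = (A² - 10*A) + 1/(2*A) = A² + 1/(2*A) - 10*A)
O(E, x) = 16 + E² (O(E, x) = E² + 16 = 16 + E²)
f(9) - O(-14, 10) = (9² + (½)/9 - 10*9) - (16 + (-14)²) = (81 + (½)*(⅑) - 90) - (16 + 196) = (81 + 1/18 - 90) - 1*212 = -161/18 - 212 = -3977/18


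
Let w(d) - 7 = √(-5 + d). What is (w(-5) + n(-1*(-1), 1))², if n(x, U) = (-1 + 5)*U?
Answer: (11 + I*√10)² ≈ 111.0 + 69.57*I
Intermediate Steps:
w(d) = 7 + √(-5 + d)
n(x, U) = 4*U
(w(-5) + n(-1*(-1), 1))² = ((7 + √(-5 - 5)) + 4*1)² = ((7 + √(-10)) + 4)² = ((7 + I*√10) + 4)² = (11 + I*√10)²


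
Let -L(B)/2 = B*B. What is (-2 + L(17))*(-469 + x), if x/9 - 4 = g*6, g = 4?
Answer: 125860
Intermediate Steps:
L(B) = -2*B**2 (L(B) = -2*B*B = -2*B**2)
x = 252 (x = 36 + 9*(4*6) = 36 + 9*24 = 36 + 216 = 252)
(-2 + L(17))*(-469 + x) = (-2 - 2*17**2)*(-469 + 252) = (-2 - 2*289)*(-217) = (-2 - 578)*(-217) = -580*(-217) = 125860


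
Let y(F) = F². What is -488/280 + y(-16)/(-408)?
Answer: -4231/1785 ≈ -2.3703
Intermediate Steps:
-488/280 + y(-16)/(-408) = -488/280 + (-16)²/(-408) = -488*1/280 + 256*(-1/408) = -61/35 - 32/51 = -4231/1785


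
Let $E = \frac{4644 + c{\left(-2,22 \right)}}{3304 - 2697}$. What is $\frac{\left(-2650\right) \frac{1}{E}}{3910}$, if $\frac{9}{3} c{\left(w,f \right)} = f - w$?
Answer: $- \frac{160855}{1818932} \approx -0.088434$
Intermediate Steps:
$c{\left(w,f \right)} = - \frac{w}{3} + \frac{f}{3}$ ($c{\left(w,f \right)} = \frac{f - w}{3} = - \frac{w}{3} + \frac{f}{3}$)
$E = \frac{4652}{607}$ ($E = \frac{4644 + \left(\left(- \frac{1}{3}\right) \left(-2\right) + \frac{1}{3} \cdot 22\right)}{3304 - 2697} = \frac{4644 + \left(\frac{2}{3} + \frac{22}{3}\right)}{607} = \left(4644 + 8\right) \frac{1}{607} = 4652 \cdot \frac{1}{607} = \frac{4652}{607} \approx 7.6639$)
$\frac{\left(-2650\right) \frac{1}{E}}{3910} = \frac{\left(-2650\right) \frac{1}{\frac{4652}{607}}}{3910} = \left(-2650\right) \frac{607}{4652} \cdot \frac{1}{3910} = \left(- \frac{804275}{2326}\right) \frac{1}{3910} = - \frac{160855}{1818932}$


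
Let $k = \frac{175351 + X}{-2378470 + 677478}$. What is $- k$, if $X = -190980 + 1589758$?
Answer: $\frac{1574129}{1700992} \approx 0.92542$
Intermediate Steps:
$X = 1398778$
$k = - \frac{1574129}{1700992}$ ($k = \frac{175351 + 1398778}{-2378470 + 677478} = \frac{1574129}{-1700992} = 1574129 \left(- \frac{1}{1700992}\right) = - \frac{1574129}{1700992} \approx -0.92542$)
$- k = \left(-1\right) \left(- \frac{1574129}{1700992}\right) = \frac{1574129}{1700992}$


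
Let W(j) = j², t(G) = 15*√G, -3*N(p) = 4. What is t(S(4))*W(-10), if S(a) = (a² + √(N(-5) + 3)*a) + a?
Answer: 1000*√(45 + 3*√15) ≈ 7524.6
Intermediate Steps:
N(p) = -4/3 (N(p) = -⅓*4 = -4/3)
S(a) = a + a² + a*√15/3 (S(a) = (a² + √(-4/3 + 3)*a) + a = (a² + √(5/3)*a) + a = (a² + (√15/3)*a) + a = (a² + a*√15/3) + a = a + a² + a*√15/3)
t(S(4))*W(-10) = (15*√((⅓)*4*(3 + √15 + 3*4)))*(-10)² = (15*√((⅓)*4*(3 + √15 + 12)))*100 = (15*√((⅓)*4*(15 + √15)))*100 = (15*√(20 + 4*√15/3))*100 = 1500*√(20 + 4*√15/3)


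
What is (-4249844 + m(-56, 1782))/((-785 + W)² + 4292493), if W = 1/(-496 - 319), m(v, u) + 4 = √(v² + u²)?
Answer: -2822855287800/3260494493101 + 1328450*√794665/3260494493101 ≈ -0.86541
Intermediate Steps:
m(v, u) = -4 + √(u² + v²) (m(v, u) = -4 + √(v² + u²) = -4 + √(u² + v²))
W = -1/815 (W = 1/(-815) = -1/815 ≈ -0.0012270)
(-4249844 + m(-56, 1782))/((-785 + W)² + 4292493) = (-4249844 + (-4 + √(1782² + (-56)²)))/((-785 - 1/815)² + 4292493) = (-4249844 + (-4 + √(3175524 + 3136)))/((-639776/815)² + 4292493) = (-4249844 + (-4 + √3178660))/(409313330176/664225 + 4292493) = (-4249844 + (-4 + 2*√794665))/(3260494493101/664225) = (-4249848 + 2*√794665)*(664225/3260494493101) = -2822855287800/3260494493101 + 1328450*√794665/3260494493101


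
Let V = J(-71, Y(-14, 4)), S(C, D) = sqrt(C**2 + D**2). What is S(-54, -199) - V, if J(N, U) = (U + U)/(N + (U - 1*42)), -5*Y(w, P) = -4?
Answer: 8/561 + sqrt(42517) ≈ 206.21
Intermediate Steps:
Y(w, P) = 4/5 (Y(w, P) = -1/5*(-4) = 4/5)
J(N, U) = 2*U/(-42 + N + U) (J(N, U) = (2*U)/(N + (U - 42)) = (2*U)/(N + (-42 + U)) = (2*U)/(-42 + N + U) = 2*U/(-42 + N + U))
V = -8/561 (V = 2*(4/5)/(-42 - 71 + 4/5) = 2*(4/5)/(-561/5) = 2*(4/5)*(-5/561) = -8/561 ≈ -0.014260)
S(-54, -199) - V = sqrt((-54)**2 + (-199)**2) - 1*(-8/561) = sqrt(2916 + 39601) + 8/561 = sqrt(42517) + 8/561 = 8/561 + sqrt(42517)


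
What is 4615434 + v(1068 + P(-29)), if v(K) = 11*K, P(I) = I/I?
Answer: 4627193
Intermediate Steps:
P(I) = 1
4615434 + v(1068 + P(-29)) = 4615434 + 11*(1068 + 1) = 4615434 + 11*1069 = 4615434 + 11759 = 4627193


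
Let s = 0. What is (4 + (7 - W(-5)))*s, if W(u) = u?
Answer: 0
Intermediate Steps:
(4 + (7 - W(-5)))*s = (4 + (7 - 1*(-5)))*0 = (4 + (7 + 5))*0 = (4 + 12)*0 = 16*0 = 0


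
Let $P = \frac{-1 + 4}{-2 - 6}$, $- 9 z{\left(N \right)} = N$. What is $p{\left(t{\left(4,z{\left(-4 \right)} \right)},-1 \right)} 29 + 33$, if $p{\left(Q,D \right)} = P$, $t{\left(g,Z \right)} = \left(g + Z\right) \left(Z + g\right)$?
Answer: $\frac{177}{8} \approx 22.125$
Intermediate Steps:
$z{\left(N \right)} = - \frac{N}{9}$
$t{\left(g,Z \right)} = \left(Z + g\right)^{2}$ ($t{\left(g,Z \right)} = \left(Z + g\right) \left(Z + g\right) = \left(Z + g\right)^{2}$)
$P = - \frac{3}{8}$ ($P = \frac{3}{-8} = 3 \left(- \frac{1}{8}\right) = - \frac{3}{8} \approx -0.375$)
$p{\left(Q,D \right)} = - \frac{3}{8}$
$p{\left(t{\left(4,z{\left(-4 \right)} \right)},-1 \right)} 29 + 33 = \left(- \frac{3}{8}\right) 29 + 33 = - \frac{87}{8} + 33 = \frac{177}{8}$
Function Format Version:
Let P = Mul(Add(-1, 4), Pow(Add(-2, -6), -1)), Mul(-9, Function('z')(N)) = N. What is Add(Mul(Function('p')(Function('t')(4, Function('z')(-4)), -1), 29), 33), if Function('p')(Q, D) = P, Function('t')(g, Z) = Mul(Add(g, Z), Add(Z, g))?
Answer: Rational(177, 8) ≈ 22.125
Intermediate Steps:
Function('z')(N) = Mul(Rational(-1, 9), N)
Function('t')(g, Z) = Pow(Add(Z, g), 2) (Function('t')(g, Z) = Mul(Add(Z, g), Add(Z, g)) = Pow(Add(Z, g), 2))
P = Rational(-3, 8) (P = Mul(3, Pow(-8, -1)) = Mul(3, Rational(-1, 8)) = Rational(-3, 8) ≈ -0.37500)
Function('p')(Q, D) = Rational(-3, 8)
Add(Mul(Function('p')(Function('t')(4, Function('z')(-4)), -1), 29), 33) = Add(Mul(Rational(-3, 8), 29), 33) = Add(Rational(-87, 8), 33) = Rational(177, 8)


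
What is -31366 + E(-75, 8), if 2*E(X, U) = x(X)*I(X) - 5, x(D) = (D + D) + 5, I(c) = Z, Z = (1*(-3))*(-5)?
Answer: -32456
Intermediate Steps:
Z = 15 (Z = -3*(-5) = 15)
I(c) = 15
x(D) = 5 + 2*D (x(D) = 2*D + 5 = 5 + 2*D)
E(X, U) = 35 + 15*X (E(X, U) = ((5 + 2*X)*15 - 5)/2 = ((75 + 30*X) - 5)/2 = (70 + 30*X)/2 = 35 + 15*X)
-31366 + E(-75, 8) = -31366 + (35 + 15*(-75)) = -31366 + (35 - 1125) = -31366 - 1090 = -32456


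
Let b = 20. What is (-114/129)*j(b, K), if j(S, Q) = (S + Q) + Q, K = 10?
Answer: -1520/43 ≈ -35.349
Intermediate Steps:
j(S, Q) = S + 2*Q (j(S, Q) = (Q + S) + Q = S + 2*Q)
(-114/129)*j(b, K) = (-114/129)*(20 + 2*10) = (-114*1/129)*(20 + 20) = -38/43*40 = -1520/43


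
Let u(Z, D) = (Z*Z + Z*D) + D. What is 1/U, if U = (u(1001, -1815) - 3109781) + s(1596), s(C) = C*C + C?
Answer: -1/1377598 ≈ -7.2590e-7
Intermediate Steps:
u(Z, D) = D + Z² + D*Z (u(Z, D) = (Z² + D*Z) + D = D + Z² + D*Z)
s(C) = C + C² (s(C) = C² + C = C + C²)
U = -1377598 (U = ((-1815 + 1001² - 1815*1001) - 3109781) + 1596*(1 + 1596) = ((-1815 + 1002001 - 1816815) - 3109781) + 1596*1597 = (-816629 - 3109781) + 2548812 = -3926410 + 2548812 = -1377598)
1/U = 1/(-1377598) = -1/1377598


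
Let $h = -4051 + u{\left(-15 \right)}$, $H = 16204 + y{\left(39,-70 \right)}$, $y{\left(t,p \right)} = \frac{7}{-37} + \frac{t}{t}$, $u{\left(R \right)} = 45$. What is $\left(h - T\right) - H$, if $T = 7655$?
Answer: $- \frac{1031035}{37} \approx -27866.0$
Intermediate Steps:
$y{\left(t,p \right)} = \frac{30}{37}$ ($y{\left(t,p \right)} = 7 \left(- \frac{1}{37}\right) + 1 = - \frac{7}{37} + 1 = \frac{30}{37}$)
$H = \frac{599578}{37}$ ($H = 16204 + \frac{30}{37} = \frac{599578}{37} \approx 16205.0$)
$h = -4006$ ($h = -4051 + 45 = -4006$)
$\left(h - T\right) - H = \left(-4006 - 7655\right) - \frac{599578}{37} = -11661 - \frac{599578}{37} = - \frac{1031035}{37}$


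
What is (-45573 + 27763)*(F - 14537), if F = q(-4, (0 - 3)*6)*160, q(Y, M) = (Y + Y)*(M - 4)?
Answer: -242625630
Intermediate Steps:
q(Y, M) = 2*Y*(-4 + M) (q(Y, M) = (2*Y)*(-4 + M) = 2*Y*(-4 + M))
F = 28160 (F = (2*(-4)*(-4 + (0 - 3)*6))*160 = (2*(-4)*(-4 - 3*6))*160 = (2*(-4)*(-4 - 18))*160 = (2*(-4)*(-22))*160 = 176*160 = 28160)
(-45573 + 27763)*(F - 14537) = (-45573 + 27763)*(28160 - 14537) = -17810*13623 = -242625630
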